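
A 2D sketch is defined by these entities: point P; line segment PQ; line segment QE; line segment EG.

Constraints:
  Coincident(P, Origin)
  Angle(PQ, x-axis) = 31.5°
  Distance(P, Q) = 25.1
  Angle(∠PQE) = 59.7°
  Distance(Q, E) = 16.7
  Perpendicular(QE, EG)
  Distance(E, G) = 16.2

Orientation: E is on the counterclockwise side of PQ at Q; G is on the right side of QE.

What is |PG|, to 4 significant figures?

38.09

∠PQE = 59.7°, so QE runs at 31.5° + (180° − 59.7°) = 151.8° from the x-axis; with |QE| = 16.7, E = Q + 16.7·(cos 151.8°, sin 151.8°) = (6.684, 21.01). QE is perpendicular to EG; with |EG| = 16.2 on the right of QE, G = E + 16.2·(0.4726, 0.8813) = (14.34, 35.28). Then |PG| = |G − P| = 38.09.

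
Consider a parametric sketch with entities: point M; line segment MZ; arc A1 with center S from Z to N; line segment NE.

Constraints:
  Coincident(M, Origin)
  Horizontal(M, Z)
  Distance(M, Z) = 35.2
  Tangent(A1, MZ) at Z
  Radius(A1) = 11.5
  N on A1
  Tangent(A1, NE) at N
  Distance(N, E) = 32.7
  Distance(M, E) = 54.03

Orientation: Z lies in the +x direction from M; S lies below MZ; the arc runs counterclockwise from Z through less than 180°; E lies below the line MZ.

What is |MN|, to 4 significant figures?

27.30

Checks: |SN| = 11.50 ✓; ∠(SN, NE) = 90.00° ✓; |NE| = 32.70 ✓; |ME| = 54.03 ✓.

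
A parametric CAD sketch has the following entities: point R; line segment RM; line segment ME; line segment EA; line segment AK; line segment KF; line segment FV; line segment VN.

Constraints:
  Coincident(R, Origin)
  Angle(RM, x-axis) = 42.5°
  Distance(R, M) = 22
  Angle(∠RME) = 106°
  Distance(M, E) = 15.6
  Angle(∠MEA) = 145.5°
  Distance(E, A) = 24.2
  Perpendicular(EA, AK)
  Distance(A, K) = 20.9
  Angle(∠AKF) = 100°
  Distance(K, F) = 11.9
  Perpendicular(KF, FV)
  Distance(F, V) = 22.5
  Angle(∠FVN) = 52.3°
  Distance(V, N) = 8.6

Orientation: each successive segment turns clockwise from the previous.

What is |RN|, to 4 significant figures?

33.26

R is at the origin; RM runs at 42.5° with length 22.0, so M = (16.22, 14.86). ∠RME = 106.0° gives ME at -31.50° from the x-axis; with |ME| = 15.6, E = (29.52, 6.712). ∠MEA = 145.5° gives EA at -66.00° from the x-axis; with |EA| = 24.2, A = (39.36, -15.40). EA ⟂ AK, so AK runs at -156.0°; with |AK| = 20.9, K = (20.27, -23.90). ∠AKF = 100.0° gives KF at 124.0° from the x-axis; with |KF| = 11.9, F = (13.62, -14.03). KF is perpendicular to FV, so FV runs at 34.00°; with |FV| = 22.5, V = (32.27, -1.449). ∠FVN = 52.3° gives VN at -93.70° from the x-axis; with |VN| = 8.6, N = (31.72, -10.03). Then |RN| = |N − R| = 33.26.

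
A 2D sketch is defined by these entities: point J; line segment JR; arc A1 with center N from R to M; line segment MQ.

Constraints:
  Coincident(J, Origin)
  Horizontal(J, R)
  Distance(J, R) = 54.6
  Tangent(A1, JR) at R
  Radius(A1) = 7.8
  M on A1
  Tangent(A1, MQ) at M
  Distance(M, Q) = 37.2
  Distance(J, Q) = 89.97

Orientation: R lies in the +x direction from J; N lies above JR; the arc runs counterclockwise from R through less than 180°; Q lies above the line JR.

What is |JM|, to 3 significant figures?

60.7

Checks: |NM| = 7.800 ✓; ∠(NM, MQ) = 90.00° ✓; |MQ| = 37.20 ✓; |JQ| = 89.97 ✓.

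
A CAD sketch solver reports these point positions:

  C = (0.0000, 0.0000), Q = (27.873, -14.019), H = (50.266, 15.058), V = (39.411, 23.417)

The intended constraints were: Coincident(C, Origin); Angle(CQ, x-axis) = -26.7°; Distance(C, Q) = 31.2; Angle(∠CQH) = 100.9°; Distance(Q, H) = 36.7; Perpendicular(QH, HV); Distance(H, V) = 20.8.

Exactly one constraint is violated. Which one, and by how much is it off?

Distance(H, V) = 20.8 — off by 7.10.

C = (0.00, 0.00) ✓; CQ at -26.70° ✓; |CQ| = 31.20 ✓; ∠CQH = 100.9° ✓; |QH| = 36.70 ✓; ∠(QH, HV) = 90.00° ✓; |HV| = 13.70 ✗.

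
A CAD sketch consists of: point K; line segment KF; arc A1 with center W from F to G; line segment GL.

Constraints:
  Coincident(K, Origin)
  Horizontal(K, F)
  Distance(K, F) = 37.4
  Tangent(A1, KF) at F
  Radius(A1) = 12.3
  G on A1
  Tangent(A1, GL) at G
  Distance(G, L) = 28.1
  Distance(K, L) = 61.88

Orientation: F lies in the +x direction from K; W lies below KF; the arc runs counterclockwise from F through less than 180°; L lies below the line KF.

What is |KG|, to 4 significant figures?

34.32

Checks: |WG| = 12.30 ✓; ∠(WG, GL) = 90.00° ✓; |GL| = 28.10 ✓; |KL| = 61.88 ✓.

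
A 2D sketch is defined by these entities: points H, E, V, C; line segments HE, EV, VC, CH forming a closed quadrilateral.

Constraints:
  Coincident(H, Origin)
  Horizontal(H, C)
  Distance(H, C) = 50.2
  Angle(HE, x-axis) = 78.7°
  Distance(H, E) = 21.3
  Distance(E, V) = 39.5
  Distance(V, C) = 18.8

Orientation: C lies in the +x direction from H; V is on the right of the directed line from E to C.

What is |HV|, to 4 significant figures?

33.23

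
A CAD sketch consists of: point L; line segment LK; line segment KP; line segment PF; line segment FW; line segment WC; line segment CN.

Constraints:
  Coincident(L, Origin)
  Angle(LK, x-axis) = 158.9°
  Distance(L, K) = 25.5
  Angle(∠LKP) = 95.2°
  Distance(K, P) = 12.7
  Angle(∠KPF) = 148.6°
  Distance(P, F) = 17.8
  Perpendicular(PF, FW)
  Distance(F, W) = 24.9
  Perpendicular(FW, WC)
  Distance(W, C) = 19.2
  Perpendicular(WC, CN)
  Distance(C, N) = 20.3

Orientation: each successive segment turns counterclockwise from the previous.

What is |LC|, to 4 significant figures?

4.943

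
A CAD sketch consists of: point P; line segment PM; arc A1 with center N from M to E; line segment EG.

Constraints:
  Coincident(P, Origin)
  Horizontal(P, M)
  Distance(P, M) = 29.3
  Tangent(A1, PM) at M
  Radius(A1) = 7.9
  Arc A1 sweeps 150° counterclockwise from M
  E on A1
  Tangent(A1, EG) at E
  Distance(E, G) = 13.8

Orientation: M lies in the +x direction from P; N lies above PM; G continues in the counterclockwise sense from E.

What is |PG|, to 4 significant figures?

30.36

P is at the origin; P and M share the same y with |PM| = 29.3 and M on the +x side, so M = (29.30, 0.000). Since A1 is tangent to PM there, NM ⟂ PM, so N = M + (0, 7.9) = (29.30, 7.900). On A1, M sits at bearing -90° from N; a 150° counterclockwise sweep puts E at bearing 60°, so E = N + 7.9·(cos 60°, sin 60°) = (33.25, 14.74). Since A1 is tangent to EG there, NE ⟂ EG, so EG runs along (−sin 60°, cos 60°); with |EG| = 13.8, G = (21.30, 21.64). Then |PG| = |G − P| = 30.36.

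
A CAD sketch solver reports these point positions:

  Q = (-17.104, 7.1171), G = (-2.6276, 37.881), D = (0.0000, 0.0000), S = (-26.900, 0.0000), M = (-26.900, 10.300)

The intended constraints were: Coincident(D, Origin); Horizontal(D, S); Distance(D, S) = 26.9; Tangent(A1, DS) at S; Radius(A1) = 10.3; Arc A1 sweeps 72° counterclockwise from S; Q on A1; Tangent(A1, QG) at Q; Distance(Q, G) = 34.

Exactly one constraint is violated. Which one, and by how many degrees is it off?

Tangent(A1, QG) at Q — off by 7.20°.

D = (0.00, 0.00) ✓; D.y = 0.00, S.y = 0.00 ✓; |DS| = 26.90 ✓; ∠(MS, SD) = 90.00° ✓; |MS| = 10.30 ✓; bearing(M→Q) − bearing(M→S) = 72.00° ✓; |MQ| = 10.30 ✓; ∠(MQ, QG) = 97.20° ✗; |QG| = 34.00 ✓.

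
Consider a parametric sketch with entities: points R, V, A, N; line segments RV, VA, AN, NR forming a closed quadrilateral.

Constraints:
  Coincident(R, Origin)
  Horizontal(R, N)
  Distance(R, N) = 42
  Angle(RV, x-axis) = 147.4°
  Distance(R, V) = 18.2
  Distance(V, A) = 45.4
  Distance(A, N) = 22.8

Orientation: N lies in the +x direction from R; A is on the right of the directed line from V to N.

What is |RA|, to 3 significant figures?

27.2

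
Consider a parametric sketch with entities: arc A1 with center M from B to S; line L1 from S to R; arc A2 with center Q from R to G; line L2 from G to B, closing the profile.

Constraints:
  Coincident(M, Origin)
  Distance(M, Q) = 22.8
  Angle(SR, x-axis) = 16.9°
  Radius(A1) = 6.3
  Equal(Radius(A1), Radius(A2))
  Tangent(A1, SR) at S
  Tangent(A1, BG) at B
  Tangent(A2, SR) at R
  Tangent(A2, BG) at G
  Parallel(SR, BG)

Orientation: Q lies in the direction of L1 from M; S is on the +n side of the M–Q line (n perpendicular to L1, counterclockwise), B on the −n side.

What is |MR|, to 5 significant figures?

23.654

Tangency of A1 to both parallel lines with radius 6.3 puts S and B at M ± 6.3·n: S = (-1.8314, 6.0279), B = (1.8314, -6.0279). Equal radii place R and G the same way about Q: R = Q + 6.3·n = (19.984, 12.656), G = Q − 6.3·n = (23.647, 0.60008). Then |MR| = |R − M| = 23.654.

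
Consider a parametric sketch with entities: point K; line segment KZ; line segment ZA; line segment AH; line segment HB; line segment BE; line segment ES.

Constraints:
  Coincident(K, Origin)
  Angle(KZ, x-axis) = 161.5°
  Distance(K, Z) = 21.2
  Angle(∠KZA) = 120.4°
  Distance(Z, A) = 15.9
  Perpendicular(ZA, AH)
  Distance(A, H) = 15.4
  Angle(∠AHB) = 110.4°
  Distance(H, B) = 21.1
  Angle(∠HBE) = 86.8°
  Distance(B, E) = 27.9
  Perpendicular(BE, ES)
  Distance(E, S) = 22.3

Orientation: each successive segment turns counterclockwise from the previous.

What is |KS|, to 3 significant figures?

35.0

K is at the origin; KZ runs at 161.5° with length 21.2, so Z = (-20.1, 6.73). ∠KZA = 120.4° gives ZA at -139° from the x-axis; with |ZA| = 15.9, A = (-32.1, -3.73). ZA is perpendicular to AH, so AH runs at -48.9°; with |AH| = 15.4, H = (-22.0, -15.3). ∠AHB = 110.4° gives HB at 20.7° from the x-axis; with |HB| = 21.1, B = (-2.22, -7.87). ∠HBE = 86.8° gives BE at 114° from the x-axis; with |BE| = 27.9, E = (-13.5, 17.6). BE is perpendicular to ES, so ES runs at -156°; with |ES| = 22.3, S = (-33.9, 8.60). Then |KS| = |S − K| = 35.0.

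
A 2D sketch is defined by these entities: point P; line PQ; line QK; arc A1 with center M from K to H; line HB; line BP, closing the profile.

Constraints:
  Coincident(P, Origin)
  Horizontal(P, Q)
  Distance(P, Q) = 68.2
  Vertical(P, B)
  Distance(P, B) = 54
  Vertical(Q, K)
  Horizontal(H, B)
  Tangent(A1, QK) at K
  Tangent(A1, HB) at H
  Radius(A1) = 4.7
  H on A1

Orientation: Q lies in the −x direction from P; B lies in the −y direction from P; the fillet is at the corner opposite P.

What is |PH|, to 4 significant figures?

83.36

P is at the origin; PQ is horizontal with |PQ| = 68.2 and Q on the −x side, so Q = (-68.20, 0.000). P and B share the same x with |PB| = 54.0 and B on the −y side, so B = (0.000, -54.00). The virtual corner opposite P is at (-68.20, -54.00). Since A1 is tangent to QK there, MK ⟂ QK and A1 meets HB tangentially, so MH is at right angles to HB, with radius 4.7, so the center M sits 4.7 in from both sides at M = (-63.50, -49.30). That places the tangent points at K = (-68.20, -49.30) on QK and H = (-63.50, -54.00) on HB. Then |PH| = |H − P| = 83.36.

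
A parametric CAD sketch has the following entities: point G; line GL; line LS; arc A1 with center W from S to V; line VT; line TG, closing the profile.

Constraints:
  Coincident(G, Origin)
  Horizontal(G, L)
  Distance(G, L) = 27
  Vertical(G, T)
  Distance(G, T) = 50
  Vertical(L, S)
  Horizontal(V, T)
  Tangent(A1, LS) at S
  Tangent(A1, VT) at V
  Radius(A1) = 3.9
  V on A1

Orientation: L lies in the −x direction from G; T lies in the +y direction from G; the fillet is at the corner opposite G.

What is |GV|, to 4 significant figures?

55.08

G is at the origin; G and L share the same y with |GL| = 27.0 and L on the −x side, so L = (-27.00, 0.000). G and T share the same x with |GT| = 50.0 and T on the +y side, so T = (0.000, 50.00). The virtual corner opposite G is at (-27.00, 50.00). The tangent condition forces WS to be normal to LS and tangency of A1 to VT means the radius WV is perpendicular to VT, with radius 3.9, so the center W sits 3.9 in from both sides at W = (-23.10, 46.10). That places the tangent points at S = (-27.00, 46.10) on LS and V = (-23.10, 50.00) on VT. Then |GV| = |V − G| = 55.08.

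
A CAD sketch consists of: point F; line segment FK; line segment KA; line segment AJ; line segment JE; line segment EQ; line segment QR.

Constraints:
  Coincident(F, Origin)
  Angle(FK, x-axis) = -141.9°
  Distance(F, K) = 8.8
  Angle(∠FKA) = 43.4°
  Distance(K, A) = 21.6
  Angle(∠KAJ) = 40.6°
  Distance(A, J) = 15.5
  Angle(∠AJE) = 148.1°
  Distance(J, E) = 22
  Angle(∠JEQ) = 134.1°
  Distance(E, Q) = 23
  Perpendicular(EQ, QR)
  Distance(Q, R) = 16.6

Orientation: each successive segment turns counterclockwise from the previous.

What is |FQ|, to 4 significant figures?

37.21

F is at the origin; FK runs at -141.9° with length 8.8, so K = (-6.925, -5.430). ∠FKA = 43.4° gives KA at -5.300° from the x-axis; with |KA| = 21.6, A = (14.58, -7.425). ∠KAJ = 40.6° gives AJ at 134.1° from the x-axis; with |AJ| = 15.5, J = (3.796, 3.706). ∠AJE = 148.1° gives JE at 166.0° from the x-axis; with |JE| = 22.0, E = (-17.55, 9.028). ∠JEQ = 134.1° gives EQ at -148.1° from the x-axis; with |EQ| = 23.0, Q = (-37.08, -3.126). Then |FQ| = |Q − F| = 37.21.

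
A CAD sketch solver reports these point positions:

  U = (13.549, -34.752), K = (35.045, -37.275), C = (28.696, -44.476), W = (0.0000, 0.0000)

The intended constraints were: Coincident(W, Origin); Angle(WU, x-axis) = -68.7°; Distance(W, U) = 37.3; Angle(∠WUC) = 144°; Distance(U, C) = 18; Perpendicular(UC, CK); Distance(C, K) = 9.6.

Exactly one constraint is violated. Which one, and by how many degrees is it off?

Perpendicular(UC, CK) — off by 8.70°.

W = (0.00, 0.00) ✓; WU at -68.70° ✓; |WU| = 37.30 ✓; ∠WUC = 144.0° ✓; |UC| = 18.00 ✓; ∠(UC, CK) = 81.30° ✗; |CK| = 9.600 ✓.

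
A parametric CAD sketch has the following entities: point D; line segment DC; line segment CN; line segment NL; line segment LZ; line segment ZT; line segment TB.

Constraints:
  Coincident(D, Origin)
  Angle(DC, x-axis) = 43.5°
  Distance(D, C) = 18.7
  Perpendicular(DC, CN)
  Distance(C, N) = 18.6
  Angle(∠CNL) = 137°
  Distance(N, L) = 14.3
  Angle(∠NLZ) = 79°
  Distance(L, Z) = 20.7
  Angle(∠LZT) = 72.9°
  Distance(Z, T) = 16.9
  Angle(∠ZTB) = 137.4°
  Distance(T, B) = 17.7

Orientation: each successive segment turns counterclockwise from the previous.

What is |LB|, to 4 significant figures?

25.09

D is at the origin; DC runs at 43.5° with length 18.7, so C = (13.56, 12.87). DC is perpendicular to CN, so CN runs at 133.5°; with |CN| = 18.6, N = (0.7611, 26.36). ∠CNL = 137.0° gives NL at 176.5° from the x-axis; with |NL| = 14.3, L = (-13.51, 27.24). ∠NLZ = 79.0° gives LZ at -82.50° from the x-axis; with |LZ| = 20.7, Z = (-10.81, 6.714). ∠LZT = 72.9° gives ZT at 24.60° from the x-axis; with |ZT| = 16.9, T = (4.556, 13.75). ∠ZTB = 137.4° gives TB at 67.20° from the x-axis; with |TB| = 17.7, B = (11.41, 30.07). Then |LB| = |B − L| = 25.09.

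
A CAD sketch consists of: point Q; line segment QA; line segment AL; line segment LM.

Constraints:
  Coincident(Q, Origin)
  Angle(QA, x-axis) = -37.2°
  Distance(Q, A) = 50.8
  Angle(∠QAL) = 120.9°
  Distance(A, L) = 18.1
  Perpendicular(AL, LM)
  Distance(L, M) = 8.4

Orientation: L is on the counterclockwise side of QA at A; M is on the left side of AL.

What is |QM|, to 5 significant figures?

56.488

∠QAL = 120.9°, so AL runs at -37.2° + (180° − 120.9°) = 21.900° from the x-axis; with |AL| = 18.1, L = A + 18.1·(cos 21.900°, sin 21.900°) = (57.258, -23.963). AL ⟂ LM; with |LM| = 8.4 on the left of AL, M = L + 8.4·(-0.37299, 0.92784) = (54.124, -16.169). Then |QM| = |M − Q| = 56.488.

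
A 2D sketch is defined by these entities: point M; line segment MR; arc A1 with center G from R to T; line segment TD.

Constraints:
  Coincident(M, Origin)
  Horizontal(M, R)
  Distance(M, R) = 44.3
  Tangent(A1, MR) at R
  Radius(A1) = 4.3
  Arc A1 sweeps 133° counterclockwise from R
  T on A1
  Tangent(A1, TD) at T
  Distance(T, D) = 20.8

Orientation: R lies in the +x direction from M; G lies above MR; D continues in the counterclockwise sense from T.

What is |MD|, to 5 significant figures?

40.124

M is at the origin; MR is horizontal with |MR| = 44.3 and R on the +x side, so R = (44.300, 0.0000). Since A1 is tangent to MR there, GR ⟂ MR, so G = R + (0, 4.3) = (44.300, 4.3000). On A1, R sits at bearing -90° from G; a 133° counterclockwise sweep puts T at bearing 43°, so T = G + 4.3·(cos 43°, sin 43°) = (47.445, 7.2326). Tangency of A1 to TD means the radius GT is perpendicular to TD, so TD runs along (−sin 43°, cos 43°); with |TD| = 20.8, D = (33.259, 22.445). Then |MD| = |D − M| = 40.124.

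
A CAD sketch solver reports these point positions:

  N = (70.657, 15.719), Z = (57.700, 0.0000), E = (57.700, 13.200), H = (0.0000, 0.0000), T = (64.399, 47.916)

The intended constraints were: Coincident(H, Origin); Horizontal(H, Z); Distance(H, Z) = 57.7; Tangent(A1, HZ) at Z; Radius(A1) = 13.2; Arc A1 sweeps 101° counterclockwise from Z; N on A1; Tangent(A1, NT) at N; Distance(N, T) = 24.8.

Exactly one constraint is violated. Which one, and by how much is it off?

Distance(N, T) = 24.8 — off by 8.00.

H = (0.00, 0.00) ✓; H.y = 0.00, Z.y = 0.00 ✓; |HZ| = 57.70 ✓; ∠(EZ, ZH) = 90.00° ✓; |EZ| = 13.20 ✓; bearing(E→N) − bearing(E→Z) = 101.0° ✓; |EN| = 13.20 ✓; ∠(EN, NT) = 90.00° ✓; |NT| = 32.80 ✗.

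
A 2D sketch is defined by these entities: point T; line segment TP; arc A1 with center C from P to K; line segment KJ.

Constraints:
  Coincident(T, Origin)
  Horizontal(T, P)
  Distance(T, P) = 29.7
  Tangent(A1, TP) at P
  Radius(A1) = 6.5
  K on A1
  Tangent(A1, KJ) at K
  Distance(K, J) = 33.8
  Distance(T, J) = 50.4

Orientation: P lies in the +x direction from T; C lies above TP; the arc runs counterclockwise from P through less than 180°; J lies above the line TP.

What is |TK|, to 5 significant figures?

36.902

T is at the origin; TP is horizontal with |TP| = 29.7 and P on the +x side, so P = (29.700, 0.0000). The tangent condition forces CP to be normal to TP, so C = P + (0, 6.5) = (29.700, 6.5000). Since CK ⟂ KJ (tangency), |CJ| = √(6.5² + 33.8²) = 34.419 regardless of where K sits on A1. So J lies on both circle(T, 50.4) and circle(C, 34.419); the above-TP intersection is J = (29.425, 40.918). K is the foot of the tangent from J: K = (36.073, 7.7784).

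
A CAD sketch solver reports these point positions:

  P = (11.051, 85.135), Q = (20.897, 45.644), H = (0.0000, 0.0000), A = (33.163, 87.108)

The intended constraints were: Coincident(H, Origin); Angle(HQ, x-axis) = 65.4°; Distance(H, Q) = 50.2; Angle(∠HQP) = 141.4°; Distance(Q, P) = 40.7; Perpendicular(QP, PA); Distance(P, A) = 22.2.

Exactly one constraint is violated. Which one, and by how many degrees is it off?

Perpendicular(QP, PA) — off by 8.90°.

H = (0.00, 0.00) ✓; HQ at 65.40° ✓; |HQ| = 50.20 ✓; ∠HQP = 141.4° ✓; |QP| = 40.70 ✓; ∠(QP, PA) = 98.90° ✗; |PA| = 22.20 ✓.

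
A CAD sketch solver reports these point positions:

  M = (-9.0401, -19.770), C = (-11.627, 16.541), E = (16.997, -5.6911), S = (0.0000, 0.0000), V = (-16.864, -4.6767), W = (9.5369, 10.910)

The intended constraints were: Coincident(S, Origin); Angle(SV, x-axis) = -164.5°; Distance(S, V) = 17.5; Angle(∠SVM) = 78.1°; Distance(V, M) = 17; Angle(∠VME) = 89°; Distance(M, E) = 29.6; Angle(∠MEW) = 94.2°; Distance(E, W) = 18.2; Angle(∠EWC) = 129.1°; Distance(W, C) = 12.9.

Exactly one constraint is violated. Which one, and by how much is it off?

Distance(W, C) = 12.9 — off by 9.00.

S = (0.00, 0.00) ✓; SV at -164.5° ✓; |SV| = 17.50 ✓; ∠SVM = 78.10° ✓; |VM| = 17.00 ✓; ∠VME = 89.00° ✓; |ME| = 29.60 ✓; ∠MEW = 94.20° ✓; |EW| = 18.20 ✓; ∠EWC = 129.1° ✓; |WC| = 21.90 ✗.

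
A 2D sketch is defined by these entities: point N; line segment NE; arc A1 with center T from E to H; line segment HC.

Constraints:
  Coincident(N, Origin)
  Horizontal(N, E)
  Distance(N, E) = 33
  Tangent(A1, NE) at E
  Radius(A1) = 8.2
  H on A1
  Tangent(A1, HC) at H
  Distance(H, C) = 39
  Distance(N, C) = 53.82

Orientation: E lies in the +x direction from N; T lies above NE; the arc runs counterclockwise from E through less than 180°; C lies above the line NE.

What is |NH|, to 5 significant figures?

42.128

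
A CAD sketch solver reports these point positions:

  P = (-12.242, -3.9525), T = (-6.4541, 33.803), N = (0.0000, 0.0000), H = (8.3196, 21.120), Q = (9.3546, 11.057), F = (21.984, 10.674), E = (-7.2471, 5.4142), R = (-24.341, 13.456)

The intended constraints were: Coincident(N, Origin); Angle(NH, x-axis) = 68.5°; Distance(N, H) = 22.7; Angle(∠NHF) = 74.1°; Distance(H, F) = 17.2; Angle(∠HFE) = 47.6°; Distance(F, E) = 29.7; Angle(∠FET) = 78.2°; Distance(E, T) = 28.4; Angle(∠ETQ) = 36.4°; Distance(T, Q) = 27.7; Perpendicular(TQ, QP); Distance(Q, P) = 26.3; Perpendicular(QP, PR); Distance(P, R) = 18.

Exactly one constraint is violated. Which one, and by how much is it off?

Distance(P, R) = 18 — off by 3.20.

N = (0.00, 0.00) ✓; NH at 68.50° ✓; |NH| = 22.70 ✓; ∠NHF = 74.10° ✓; |HF| = 17.20 ✓; ∠HFE = 47.60° ✓; |FE| = 29.70 ✓; ∠FET = 78.20° ✓; |ET| = 28.40 ✓; ∠ETQ = 36.40° ✓; |TQ| = 27.70 ✓; ∠(TQ, QP) = 90.00° ✓; |QP| = 26.30 ✓; ∠(QP, PR) = 90.00° ✓; |PR| = 21.20 ✗.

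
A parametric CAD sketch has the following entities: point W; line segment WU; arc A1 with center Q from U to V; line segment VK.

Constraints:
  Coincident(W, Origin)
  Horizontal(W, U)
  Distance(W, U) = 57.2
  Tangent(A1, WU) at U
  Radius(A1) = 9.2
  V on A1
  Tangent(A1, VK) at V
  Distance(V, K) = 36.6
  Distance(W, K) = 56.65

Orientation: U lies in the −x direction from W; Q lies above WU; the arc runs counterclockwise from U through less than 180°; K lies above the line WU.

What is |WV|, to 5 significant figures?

48.815

Checks: |QV| = 9.200 ✓; ∠(QV, VK) = 90.00° ✓; |VK| = 36.60 ✓; |WK| = 56.65 ✓.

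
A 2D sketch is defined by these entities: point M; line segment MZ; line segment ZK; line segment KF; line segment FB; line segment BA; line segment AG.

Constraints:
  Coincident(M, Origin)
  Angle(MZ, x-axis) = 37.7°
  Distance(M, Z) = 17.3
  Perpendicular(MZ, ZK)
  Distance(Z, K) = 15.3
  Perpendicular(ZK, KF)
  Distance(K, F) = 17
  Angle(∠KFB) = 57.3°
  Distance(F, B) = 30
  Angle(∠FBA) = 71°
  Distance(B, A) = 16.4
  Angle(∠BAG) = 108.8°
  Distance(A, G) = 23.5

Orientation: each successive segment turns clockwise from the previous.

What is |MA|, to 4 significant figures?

26.83

∠KFB = 57.3° gives FB at 95.00° from the x-axis; with |FB| = 30.0, B = (6.979, 17.96). ∠FBA = 71.0° gives BA at -14.00° from the x-axis; with |BA| = 16.4, A = (22.89, 14.00). Then |MA| = |A − M| = 26.83.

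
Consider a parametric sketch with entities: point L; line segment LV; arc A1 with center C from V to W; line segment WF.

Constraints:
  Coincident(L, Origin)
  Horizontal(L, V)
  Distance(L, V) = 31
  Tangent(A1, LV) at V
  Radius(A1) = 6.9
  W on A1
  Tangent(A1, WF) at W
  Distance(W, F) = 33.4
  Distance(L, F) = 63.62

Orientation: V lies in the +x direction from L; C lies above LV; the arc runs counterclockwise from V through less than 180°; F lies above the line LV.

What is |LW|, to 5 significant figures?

36.711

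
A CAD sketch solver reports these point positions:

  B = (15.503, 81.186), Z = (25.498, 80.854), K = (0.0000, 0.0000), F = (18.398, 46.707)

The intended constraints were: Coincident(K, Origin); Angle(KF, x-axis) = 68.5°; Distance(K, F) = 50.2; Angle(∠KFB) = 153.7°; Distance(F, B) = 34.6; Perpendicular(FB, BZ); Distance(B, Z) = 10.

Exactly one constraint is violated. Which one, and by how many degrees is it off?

Perpendicular(FB, BZ) — off by 6.70°.

K = (0.00, 0.00) ✓; KF at 68.50° ✓; |KF| = 50.20 ✓; ∠KFB = 153.7° ✓; |FB| = 34.60 ✓; ∠(FB, BZ) = 96.70° ✗; |BZ| = 10.00 ✓.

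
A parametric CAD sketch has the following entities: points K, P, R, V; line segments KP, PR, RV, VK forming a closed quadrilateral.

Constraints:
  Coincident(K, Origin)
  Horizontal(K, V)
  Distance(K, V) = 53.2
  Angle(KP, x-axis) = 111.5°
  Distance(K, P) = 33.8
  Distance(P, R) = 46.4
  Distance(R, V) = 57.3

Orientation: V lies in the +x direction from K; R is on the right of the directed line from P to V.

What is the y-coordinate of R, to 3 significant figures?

-13.9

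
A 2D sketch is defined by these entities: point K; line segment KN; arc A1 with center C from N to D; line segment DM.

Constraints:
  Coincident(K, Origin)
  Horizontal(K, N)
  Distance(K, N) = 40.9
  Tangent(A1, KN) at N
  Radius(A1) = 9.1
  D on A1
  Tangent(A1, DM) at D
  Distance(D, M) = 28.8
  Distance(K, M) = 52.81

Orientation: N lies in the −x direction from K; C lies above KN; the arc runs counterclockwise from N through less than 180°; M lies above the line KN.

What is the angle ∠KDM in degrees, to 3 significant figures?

116°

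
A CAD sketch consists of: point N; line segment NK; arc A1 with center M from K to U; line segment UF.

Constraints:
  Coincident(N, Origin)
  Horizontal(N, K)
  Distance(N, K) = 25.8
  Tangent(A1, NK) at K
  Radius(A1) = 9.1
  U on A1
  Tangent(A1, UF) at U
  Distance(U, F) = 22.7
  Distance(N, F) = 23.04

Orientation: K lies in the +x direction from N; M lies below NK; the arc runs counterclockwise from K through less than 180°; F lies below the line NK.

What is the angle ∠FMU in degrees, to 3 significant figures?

68.2°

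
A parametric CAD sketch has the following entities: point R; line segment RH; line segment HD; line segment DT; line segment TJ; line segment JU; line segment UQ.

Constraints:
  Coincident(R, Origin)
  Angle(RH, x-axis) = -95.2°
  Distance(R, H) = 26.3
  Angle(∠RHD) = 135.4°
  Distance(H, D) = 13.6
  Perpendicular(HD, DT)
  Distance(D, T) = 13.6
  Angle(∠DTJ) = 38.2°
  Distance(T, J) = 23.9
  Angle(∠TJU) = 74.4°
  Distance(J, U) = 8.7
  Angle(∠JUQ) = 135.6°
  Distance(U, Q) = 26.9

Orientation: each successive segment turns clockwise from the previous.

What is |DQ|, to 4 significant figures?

18.29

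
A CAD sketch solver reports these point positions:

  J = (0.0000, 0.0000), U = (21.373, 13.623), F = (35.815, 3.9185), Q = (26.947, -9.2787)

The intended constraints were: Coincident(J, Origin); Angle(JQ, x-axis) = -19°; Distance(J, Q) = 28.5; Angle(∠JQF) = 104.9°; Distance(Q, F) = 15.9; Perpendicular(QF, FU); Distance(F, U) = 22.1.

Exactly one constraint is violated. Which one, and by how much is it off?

Distance(F, U) = 22.1 — off by 4.70.

J = (0.00, 0.00) ✓; JQ at -19.00° ✓; |JQ| = 28.50 ✓; ∠JQF = 104.9° ✓; |QF| = 15.90 ✓; ∠(QF, FU) = 90.00° ✓; |FU| = 17.40 ✗.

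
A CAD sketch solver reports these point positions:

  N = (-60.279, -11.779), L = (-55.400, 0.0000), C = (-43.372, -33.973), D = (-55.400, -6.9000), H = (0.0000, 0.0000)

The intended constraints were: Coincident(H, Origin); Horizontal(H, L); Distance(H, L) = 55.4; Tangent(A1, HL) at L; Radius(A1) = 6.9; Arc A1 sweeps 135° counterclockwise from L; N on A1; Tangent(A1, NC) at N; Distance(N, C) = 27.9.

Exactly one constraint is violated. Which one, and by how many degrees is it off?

Tangent(A1, NC) at N — off by 7.70°.

H = (0.00, 0.00) ✓; H.y = 0.00, L.y = 0.00 ✓; |HL| = 55.40 ✓; ∠(DL, LH) = 90.00° ✓; |DL| = 6.900 ✓; bearing(D→N) − bearing(D→L) = 135.0° ✓; |DN| = 6.900 ✓; ∠(DN, NC) = 97.70° ✗; |NC| = 27.90 ✓.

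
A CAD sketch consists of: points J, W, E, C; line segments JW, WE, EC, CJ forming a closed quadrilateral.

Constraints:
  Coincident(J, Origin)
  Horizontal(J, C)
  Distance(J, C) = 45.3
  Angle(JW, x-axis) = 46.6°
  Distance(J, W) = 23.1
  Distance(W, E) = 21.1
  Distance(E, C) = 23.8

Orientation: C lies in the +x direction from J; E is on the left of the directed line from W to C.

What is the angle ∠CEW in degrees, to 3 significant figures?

97.8°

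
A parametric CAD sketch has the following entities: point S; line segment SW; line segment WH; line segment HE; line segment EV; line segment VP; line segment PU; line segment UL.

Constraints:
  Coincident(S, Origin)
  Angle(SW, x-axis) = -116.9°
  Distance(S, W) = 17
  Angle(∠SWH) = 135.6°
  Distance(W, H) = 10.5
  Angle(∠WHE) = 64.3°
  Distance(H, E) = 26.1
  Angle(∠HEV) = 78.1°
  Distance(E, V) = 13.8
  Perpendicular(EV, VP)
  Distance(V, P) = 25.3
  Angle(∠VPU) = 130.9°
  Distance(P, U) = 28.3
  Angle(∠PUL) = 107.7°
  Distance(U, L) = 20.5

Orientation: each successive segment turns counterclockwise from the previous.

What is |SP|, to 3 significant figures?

23.1

S is at the origin; SW runs at -116.9° with length 17.0, so W = (-7.69, -15.2). ∠SWH = 135.6° gives WH at -72.5° from the x-axis; with |WH| = 10.5, H = (-4.53, -25.2). ∠WHE = 64.3° gives HE at 43.2° from the x-axis; with |HE| = 26.1, E = (14.5, -7.31). ∠HEV = 78.1° gives EV at 145° from the x-axis; with |EV| = 13.8, V = (3.17, 0.588). EV is perpendicular to VP, so VP runs at -125°; with |VP| = 25.3, P = (-11.3, -20.2). Then |SP| = |P − S| = 23.1.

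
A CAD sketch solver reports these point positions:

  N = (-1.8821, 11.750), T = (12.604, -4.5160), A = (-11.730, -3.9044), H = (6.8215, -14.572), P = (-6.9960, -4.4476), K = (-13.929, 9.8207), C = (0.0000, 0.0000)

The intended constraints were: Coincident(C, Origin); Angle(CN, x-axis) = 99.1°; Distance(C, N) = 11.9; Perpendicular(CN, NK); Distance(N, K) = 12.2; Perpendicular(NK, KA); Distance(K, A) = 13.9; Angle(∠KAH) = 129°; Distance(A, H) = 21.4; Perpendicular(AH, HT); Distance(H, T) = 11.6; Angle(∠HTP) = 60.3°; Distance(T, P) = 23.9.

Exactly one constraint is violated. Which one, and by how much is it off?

Distance(T, P) = 23.9 — off by 4.30.

C = (0.00, 0.00) ✓; CN at 99.10° ✓; |CN| = 11.90 ✓; ∠(CN, NK) = 90.00° ✓; |NK| = 12.20 ✓; ∠(NK, KA) = 90.00° ✓; |KA| = 13.90 ✓; ∠KAH = 129.0° ✓; |AH| = 21.40 ✓; ∠(AH, HT) = 90.00° ✓; |HT| = 11.60 ✓; ∠HTP = 60.30° ✓; |TP| = 19.60 ✗.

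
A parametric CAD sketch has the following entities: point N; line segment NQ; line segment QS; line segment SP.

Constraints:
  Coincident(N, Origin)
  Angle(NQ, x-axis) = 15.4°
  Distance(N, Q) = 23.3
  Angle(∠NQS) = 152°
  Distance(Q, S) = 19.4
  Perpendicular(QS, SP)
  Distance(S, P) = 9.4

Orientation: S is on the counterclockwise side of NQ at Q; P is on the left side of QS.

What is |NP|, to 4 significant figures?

40.00

N is at the origin; NQ runs at 15.4° with length 23.3, so Q = 23.3·(cos 15.4°, sin 15.4°) = (22.46, 6.187). ∠NQS = 152.0°, so QS runs at 15.4° + (180° − 152.0°) = 43.40° from the x-axis; with |QS| = 19.4, S = Q + 19.4·(cos 43.40°, sin 43.40°) = (36.56, 19.52). The perpendicularity gives SP at right angles to QS; with |SP| = 9.4 on the left of QS, P = S + 9.4·(-0.6871, 0.7266) = (30.10, 26.35). Then |NP| = |P − N| = 40.00.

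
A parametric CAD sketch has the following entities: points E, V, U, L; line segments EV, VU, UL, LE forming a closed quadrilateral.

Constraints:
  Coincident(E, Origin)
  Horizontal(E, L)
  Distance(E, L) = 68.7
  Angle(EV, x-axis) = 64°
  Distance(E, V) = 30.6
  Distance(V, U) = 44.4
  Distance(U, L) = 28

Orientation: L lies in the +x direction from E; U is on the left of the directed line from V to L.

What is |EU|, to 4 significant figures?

63.27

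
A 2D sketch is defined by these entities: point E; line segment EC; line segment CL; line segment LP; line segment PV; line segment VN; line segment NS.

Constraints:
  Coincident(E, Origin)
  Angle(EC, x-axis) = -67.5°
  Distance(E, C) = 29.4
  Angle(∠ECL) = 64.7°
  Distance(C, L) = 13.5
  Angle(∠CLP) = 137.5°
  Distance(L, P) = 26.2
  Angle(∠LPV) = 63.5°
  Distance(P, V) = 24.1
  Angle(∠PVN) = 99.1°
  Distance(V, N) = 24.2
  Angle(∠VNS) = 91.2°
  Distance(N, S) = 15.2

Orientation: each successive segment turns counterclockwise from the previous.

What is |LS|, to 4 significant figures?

3.416

∠PVN = 99.1° gives VN at -72.30° from the x-axis; with |VN| = 24.2, N = (6.028, -24.88). ∠VNS = 91.2° gives NS at 16.50° from the x-axis; with |NS| = 15.2, S = (20.60, -20.57). Then |LS| = |S − L| = 3.416.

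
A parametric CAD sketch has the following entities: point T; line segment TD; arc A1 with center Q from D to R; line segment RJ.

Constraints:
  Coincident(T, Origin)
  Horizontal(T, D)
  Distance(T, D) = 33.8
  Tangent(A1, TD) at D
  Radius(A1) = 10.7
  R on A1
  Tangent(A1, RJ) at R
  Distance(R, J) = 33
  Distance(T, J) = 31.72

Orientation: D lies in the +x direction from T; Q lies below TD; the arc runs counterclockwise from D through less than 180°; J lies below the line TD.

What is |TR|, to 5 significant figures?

25.515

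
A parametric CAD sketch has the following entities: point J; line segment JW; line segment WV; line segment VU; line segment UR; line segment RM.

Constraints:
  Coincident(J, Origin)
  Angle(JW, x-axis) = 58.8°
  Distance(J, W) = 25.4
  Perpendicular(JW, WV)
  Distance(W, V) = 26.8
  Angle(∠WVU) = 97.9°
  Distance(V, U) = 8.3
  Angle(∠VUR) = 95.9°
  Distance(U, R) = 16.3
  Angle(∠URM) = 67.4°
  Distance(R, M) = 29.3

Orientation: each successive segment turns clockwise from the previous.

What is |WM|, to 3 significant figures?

23.6

J is at the origin; JW runs at 58.8° with length 25.4, so W = (13.2, 21.7). The perpendicularity gives WV at right angles to JW, so WV runs at -31.2°; with |WV| = 26.8, V = (36.1, 7.84). ∠WVU = 97.9° gives VU at -113° from the x-axis; with |VU| = 8.3, U = (32.8, 0.220). ∠VUR = 95.9° gives UR at 163° from the x-axis; with |UR| = 16.3, R = (17.2, 5.09). ∠URM = 67.4° gives RM at 50.0° from the x-axis; with |RM| = 29.3, M = (36.1, 27.5). Then |WM| = |M − W| = 23.6.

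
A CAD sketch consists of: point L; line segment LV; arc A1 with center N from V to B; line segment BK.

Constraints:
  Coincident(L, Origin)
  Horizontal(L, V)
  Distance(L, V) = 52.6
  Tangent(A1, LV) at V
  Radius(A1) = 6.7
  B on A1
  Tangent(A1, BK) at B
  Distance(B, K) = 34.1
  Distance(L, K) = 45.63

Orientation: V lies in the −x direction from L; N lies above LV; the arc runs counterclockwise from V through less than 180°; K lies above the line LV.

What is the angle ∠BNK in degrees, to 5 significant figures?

78.884°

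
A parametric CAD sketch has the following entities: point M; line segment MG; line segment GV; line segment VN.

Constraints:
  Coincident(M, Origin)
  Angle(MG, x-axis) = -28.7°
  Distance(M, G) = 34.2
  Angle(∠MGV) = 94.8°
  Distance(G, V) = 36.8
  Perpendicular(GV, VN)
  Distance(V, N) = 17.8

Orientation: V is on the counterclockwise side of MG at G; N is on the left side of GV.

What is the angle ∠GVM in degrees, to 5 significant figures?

40.671°

M is at the origin; MG runs at -28.7° with length 34.2, so G = 34.2·(cos -28.7°, sin -28.7°) = (29.998, -16.424). ∠MGV = 94.8°, so GV runs at -28.7° + (180° − 94.8°) = 56.500° from the x-axis; with |GV| = 36.8, V = G + 36.8·(cos 56.500°, sin 56.500°) = (50.310, 14.263). Then cos ∠GVM = VG·VM / (|VG||VM|), giving 40.671°.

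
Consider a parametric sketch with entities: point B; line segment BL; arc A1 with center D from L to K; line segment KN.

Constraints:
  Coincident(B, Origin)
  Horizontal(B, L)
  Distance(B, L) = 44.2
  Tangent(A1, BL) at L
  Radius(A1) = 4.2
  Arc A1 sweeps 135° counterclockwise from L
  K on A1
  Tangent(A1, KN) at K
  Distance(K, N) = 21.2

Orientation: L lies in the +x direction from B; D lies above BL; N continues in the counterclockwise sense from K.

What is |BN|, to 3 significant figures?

39.1

B is at the origin; B and L share the same y with |BL| = 44.2 and L on the +x side, so L = (44.2, 0.00). A1 meets BL tangentially, so DL is at right angles to BL, so D = L + (0, 4.2) = (44.2, 4.20). On A1, L sits at bearing -90° from D; a 135° counterclockwise sweep puts K at bearing 45°, so K = D + 4.2·(cos 45°, sin 45°) = (47.2, 7.17). The tangent condition forces DK to be normal to KN, so KN runs along (−sin 45°, cos 45°); with |KN| = 21.2, N = (32.2, 22.2). Then |BN| = |N − B| = 39.1.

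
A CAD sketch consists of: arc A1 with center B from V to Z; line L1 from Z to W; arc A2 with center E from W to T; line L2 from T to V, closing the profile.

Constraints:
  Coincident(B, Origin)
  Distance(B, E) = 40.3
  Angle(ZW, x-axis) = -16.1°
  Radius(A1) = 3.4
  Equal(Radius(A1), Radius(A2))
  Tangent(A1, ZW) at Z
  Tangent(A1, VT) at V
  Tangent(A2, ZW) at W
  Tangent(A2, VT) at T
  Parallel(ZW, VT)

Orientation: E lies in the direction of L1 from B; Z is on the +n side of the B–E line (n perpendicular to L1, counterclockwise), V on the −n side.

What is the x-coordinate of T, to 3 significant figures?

37.8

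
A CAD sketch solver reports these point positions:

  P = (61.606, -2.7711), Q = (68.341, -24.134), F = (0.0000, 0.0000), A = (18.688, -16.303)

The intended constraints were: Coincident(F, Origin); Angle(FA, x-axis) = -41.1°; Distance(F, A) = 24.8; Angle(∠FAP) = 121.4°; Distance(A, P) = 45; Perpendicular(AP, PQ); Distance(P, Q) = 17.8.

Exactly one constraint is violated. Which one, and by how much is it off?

Distance(P, Q) = 17.8 — off by 4.60.

F = (0.00, 0.00) ✓; FA at -41.10° ✓; |FA| = 24.80 ✓; ∠FAP = 121.4° ✓; |AP| = 45.00 ✓; ∠(AP, PQ) = 90.00° ✓; |PQ| = 22.40 ✗.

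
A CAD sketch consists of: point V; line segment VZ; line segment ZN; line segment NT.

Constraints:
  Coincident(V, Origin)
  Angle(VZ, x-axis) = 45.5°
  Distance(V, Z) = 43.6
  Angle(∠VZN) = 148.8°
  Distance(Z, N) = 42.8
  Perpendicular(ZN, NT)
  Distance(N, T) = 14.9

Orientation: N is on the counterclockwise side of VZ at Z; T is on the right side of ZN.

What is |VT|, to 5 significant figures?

88.432

V is at the origin; VZ runs at 45.5° with length 43.6, so Z = 43.6·(cos 45.5°, sin 45.5°) = (30.560, 31.098). ∠VZN = 148.8°, so ZN runs at 45.5° + (180° − 148.8°) = 76.700° from the x-axis; with |ZN| = 42.8, N = Z + 42.8·(cos 76.700°, sin 76.700°) = (40.406, 72.750). The perpendicularity gives NT at right angles to ZN; with |NT| = 14.9 on the right of ZN, T = N + 14.9·(0.97318, -0.23005) = (54.906, 69.322). Then |VT| = |T − V| = 88.432.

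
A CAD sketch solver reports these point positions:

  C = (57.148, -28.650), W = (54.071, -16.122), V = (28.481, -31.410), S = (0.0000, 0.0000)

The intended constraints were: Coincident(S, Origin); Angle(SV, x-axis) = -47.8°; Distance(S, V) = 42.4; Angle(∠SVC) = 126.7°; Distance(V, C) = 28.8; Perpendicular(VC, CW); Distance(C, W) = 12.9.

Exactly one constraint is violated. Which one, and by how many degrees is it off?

Perpendicular(VC, CW) — off by 8.30°.

S = (0.00, 0.00) ✓; SV at -47.80° ✓; |SV| = 42.40 ✓; ∠SVC = 126.7° ✓; |VC| = 28.80 ✓; ∠(VC, CW) = 98.30° ✗; |CW| = 12.90 ✓.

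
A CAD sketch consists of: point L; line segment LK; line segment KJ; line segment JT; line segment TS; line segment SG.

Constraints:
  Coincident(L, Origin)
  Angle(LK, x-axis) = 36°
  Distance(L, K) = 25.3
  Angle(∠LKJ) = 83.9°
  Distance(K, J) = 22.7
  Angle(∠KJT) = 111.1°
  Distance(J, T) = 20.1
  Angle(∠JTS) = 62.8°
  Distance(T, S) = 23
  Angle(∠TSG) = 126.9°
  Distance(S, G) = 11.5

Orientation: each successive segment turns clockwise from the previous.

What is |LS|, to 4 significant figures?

9.872

L is at the origin; LK runs at 36.0° with length 25.3, so K = (20.47, 14.87). ∠LKJ = 83.9° gives KJ at -60.10° from the x-axis; with |KJ| = 22.7, J = (31.78, -4.808). ∠KJT = 111.1° gives JT at -129.0° from the x-axis; with |JT| = 20.1, T = (19.13, -20.43). ∠JTS = 62.8° gives TS at 113.8° from the x-axis; with |TS| = 23.0, S = (9.853, 0.6158). Then |LS| = |S − L| = 9.872.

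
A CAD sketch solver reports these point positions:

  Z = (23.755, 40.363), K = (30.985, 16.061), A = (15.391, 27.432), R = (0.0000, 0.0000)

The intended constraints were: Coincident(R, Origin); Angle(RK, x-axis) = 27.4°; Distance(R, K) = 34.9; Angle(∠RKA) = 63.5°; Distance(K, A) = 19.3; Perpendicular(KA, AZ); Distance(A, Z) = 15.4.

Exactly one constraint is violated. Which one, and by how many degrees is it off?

Perpendicular(KA, AZ) — off by 3.20°.

R = (0.00, 0.00) ✓; RK at 27.40° ✓; |RK| = 34.90 ✓; ∠RKA = 63.50° ✓; |KA| = 19.30 ✓; ∠(KA, AZ) = 86.80° ✗; |AZ| = 15.40 ✓.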